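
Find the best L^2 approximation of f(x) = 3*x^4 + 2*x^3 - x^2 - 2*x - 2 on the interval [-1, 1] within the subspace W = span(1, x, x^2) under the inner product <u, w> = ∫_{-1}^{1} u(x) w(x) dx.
g(x) = 11*x^2/7 - 4*x/5 - 79/35

The best approximation g ∈ W is the orthogonal projection of f onto W. Writing g = a_0 + a_1 x + a_2 x^2, the coefficients solve the normal equations G · a = b where
  G_{ij} = <φ_i, φ_j> and b_i = <f, φ_i>, with φ_0 = 1, φ_1 = x, φ_2 = x^2.
G =
  [2, 0, 2/3]
  [0, 2/3, 0]
  [2/3, 0, 2/5],
b = (-52/15, -8/15, -92/105).
Solving gives a_0 = -79/35, a_1 = -4/5, a_2 = 11/7, so
  g(x) = 11*x^2/7 - 4*x/5 - 79/35.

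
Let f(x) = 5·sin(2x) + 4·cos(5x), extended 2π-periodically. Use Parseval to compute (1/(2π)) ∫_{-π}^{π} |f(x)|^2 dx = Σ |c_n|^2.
Σ |c_n|^2 = 41/2

Expand |f|^2 and use orthogonality of {sin(nx), cos(mx)} on [-π, π]:
  ∫_{-π}^{π} sin(nx)^2 dx = π, ∫ cos(mx)^2 dx = π, and cross terms integrate to 0.
So ∫_{-π}^{π} f(x)^2 dx = 5^2 · π + 4^2 · π = (25 + 16)π.
Divide by 2π: (25 + 16)/2 = 41/2.
By Parseval, this equals Σ |c_n|^2.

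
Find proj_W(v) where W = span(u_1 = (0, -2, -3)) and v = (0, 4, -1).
proj_W(v) = (0, 10/13, 15/13)

Set up U = [u_1 | ... | u_1] ∈ R^(3×1). The projector onto W = col(U) is P = U (U^T U)^(-1) U^T.
Compute U^T U =
  [13],
and U^T v = (-5).
Solve U^T U · c = U^T v for the coefficients: c = (-5/13). The projection is proj_W(v) = U c.
Check: (v - proj_W(v)) · u_1 = 0  (should be 0).
Result: proj_W(v) = (0, 10/13, 15/13).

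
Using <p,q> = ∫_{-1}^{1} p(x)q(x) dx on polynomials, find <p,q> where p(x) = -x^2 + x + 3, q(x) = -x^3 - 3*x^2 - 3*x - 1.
<p,q> = -188/15

Expand the product: p(x)·q(x) = x^5 + 2*x^4 - 3*x^3 - 11*x^2 - 10*x - 3.
∫_{-1}^{1} of each monomial x^k gives [2/(k+1) if k even, 0 if k odd]. Integrating term-by-term (or equivalently evaluating the antiderivative F(x) = x^6/6 + 2*x^5/5 - 3*x^4/4 - 11*x^3/3 - 5*x^2 - 3*x at the endpoints):
  F(1) − F(−1) = -237/20 − (41/60) = -188/15.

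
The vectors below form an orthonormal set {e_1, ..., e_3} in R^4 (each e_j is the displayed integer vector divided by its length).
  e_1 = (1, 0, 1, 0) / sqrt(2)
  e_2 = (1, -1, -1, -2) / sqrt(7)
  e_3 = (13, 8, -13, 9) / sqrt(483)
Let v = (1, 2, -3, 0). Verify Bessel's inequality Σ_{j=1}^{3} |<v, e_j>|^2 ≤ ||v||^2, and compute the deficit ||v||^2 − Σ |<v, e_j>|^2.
Σ |<v, e_j>|^2 = 838/69; ||v||^2 = 14; deficit = 128/69

Write each e_j = u_j / sqrt(<u_j, u_j>) where u_j is the displayed integer vector. Then <v, e_j> = <v, u_j> / sqrt(<u_j, u_j>), so |<v, e_j>|^2 = <v, u_j>^2 / <u_j, u_j>.
Coefficients: <v, e_1> = -2/sqrt(2), <v, e_2> = 2/sqrt(7), <v, e_3> = 68/sqrt(483).
Square and sum: Σ |<v, e_j>|^2 = 838/69.
Compute ||v||^2 = v·v = 14.
Deficit = 14 − 838/69 = 128/69 ≥ 0, confirming Bessel's inequality. (The deficit equals ||v − Σ <v,e_j> e_j||^2, the squared distance from v to span{e_j}.)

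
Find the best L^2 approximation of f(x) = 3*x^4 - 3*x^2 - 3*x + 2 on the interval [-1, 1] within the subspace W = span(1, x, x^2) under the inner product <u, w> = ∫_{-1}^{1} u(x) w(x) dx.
g(x) = -3*x^2/7 - 3*x + 61/35

The best approximation g ∈ W is the orthogonal projection of f onto W. Writing g = a_0 + a_1 x + a_2 x^2, the coefficients solve the normal equations G · a = b where
  G_{ij} = <φ_i, φ_j> and b_i = <f, φ_i>, with φ_0 = 1, φ_1 = x, φ_2 = x^2.
G =
  [2, 0, 2/3]
  [0, 2/3, 0]
  [2/3, 0, 2/5],
b = (16/5, -2, 104/105).
Solving gives a_0 = 61/35, a_1 = -3, a_2 = -3/7, so
  g(x) = -3*x^2/7 - 3*x + 61/35.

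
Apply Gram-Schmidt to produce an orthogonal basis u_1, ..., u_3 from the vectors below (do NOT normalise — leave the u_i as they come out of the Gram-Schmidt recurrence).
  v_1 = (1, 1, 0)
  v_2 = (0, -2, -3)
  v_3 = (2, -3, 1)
Orthogonal basis:
  u_1 = (1, 1, 0)
  u_2 = (1, -1, -3)
  u_3 = (51/22, -51/22, 17/11)

Apply the Gram-Schmidt recurrence
  u_1 = v_1
  u_i = v_i − Σ_{j<i} ((v_i · u_j) / (u_j · u_j)) · u_j.

Step by step this gives:
  u_1 = (1, 1, 0)
  u_2 = (1, -1, -3)
  u_3 = (51/22, -51/22, 17/11)

Orthogonality check:
  u_2 · u_1 = 0 (should be 0)
  u_3 · u_1 = 0 (should be 0)
  u_3 · u_2 = 0 (should be 0)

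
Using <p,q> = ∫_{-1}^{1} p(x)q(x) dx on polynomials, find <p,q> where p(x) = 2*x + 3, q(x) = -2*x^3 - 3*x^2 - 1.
<p,q> = -68/5

Expand the product: p(x)·q(x) = -4*x^4 - 12*x^3 - 9*x^2 - 2*x - 3.
∫_{-1}^{1} of each monomial x^k gives [2/(k+1) if k even, 0 if k odd]. Integrating term-by-term (or equivalently evaluating the antiderivative F(x) = -4*x^5/5 - 3*x^4 - 3*x^3 - x^2 - 3*x at the endpoints):
  F(1) − F(−1) = -54/5 − (14/5) = -68/5.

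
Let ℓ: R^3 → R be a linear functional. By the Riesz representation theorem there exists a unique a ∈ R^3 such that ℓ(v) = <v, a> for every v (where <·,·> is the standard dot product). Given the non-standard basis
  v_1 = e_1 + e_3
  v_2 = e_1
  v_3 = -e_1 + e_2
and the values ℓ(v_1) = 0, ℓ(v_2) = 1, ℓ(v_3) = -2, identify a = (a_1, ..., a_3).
a = (1, -1, -1)

Write a = (a_1, ..., a_3) in the standard basis. For each basis vector v_i, ℓ(v_i) = <v_i, a> is a linear equation in the a_j's. Collect the n equations into a matrix system V a = ℓ, where row i of V is v_i (expressed in the standard basis). Since V is invertible (lower-triangular with 1s on the diagonal, up to permutation), solve by back-substitution:
  V =
[[1, 0, 1],
 [1, 0, 0],
 [-1, 1, 0]]
  V a = (0, 1, -2)
Solving gives a = (1, -1, -1).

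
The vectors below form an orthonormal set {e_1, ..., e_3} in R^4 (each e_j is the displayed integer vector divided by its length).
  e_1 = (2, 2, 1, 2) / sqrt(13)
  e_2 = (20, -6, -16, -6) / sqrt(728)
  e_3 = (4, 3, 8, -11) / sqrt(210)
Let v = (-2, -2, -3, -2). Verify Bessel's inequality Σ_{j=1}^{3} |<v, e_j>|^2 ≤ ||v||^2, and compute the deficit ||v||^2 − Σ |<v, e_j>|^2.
Σ |<v, e_j>|^2 = 299/15; ||v||^2 = 21; deficit = 16/15

Write each e_j = u_j / sqrt(<u_j, u_j>) where u_j is the displayed integer vector. Then <v, e_j> = <v, u_j> / sqrt(<u_j, u_j>), so |<v, e_j>|^2 = <v, u_j>^2 / <u_j, u_j>.
Coefficients: <v, e_1> = -15/sqrt(13), <v, e_2> = 32/sqrt(728), <v, e_3> = -16/sqrt(210).
Square and sum: Σ |<v, e_j>|^2 = 299/15.
Compute ||v||^2 = v·v = 21.
Deficit = 21 − 299/15 = 16/15 ≥ 0, confirming Bessel's inequality. (The deficit equals ||v − Σ <v,e_j> e_j||^2, the squared distance from v to span{e_j}.)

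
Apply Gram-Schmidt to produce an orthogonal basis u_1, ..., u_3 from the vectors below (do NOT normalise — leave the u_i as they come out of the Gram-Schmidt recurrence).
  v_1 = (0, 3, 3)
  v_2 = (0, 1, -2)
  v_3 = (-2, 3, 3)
Orthogonal basis:
  u_1 = (0, 3, 3)
  u_2 = (0, 3/2, -3/2)
  u_3 = (-2, 0, 0)

Apply the Gram-Schmidt recurrence
  u_1 = v_1
  u_i = v_i − Σ_{j<i} ((v_i · u_j) / (u_j · u_j)) · u_j.

Step by step this gives:
  u_1 = (0, 3, 3)
  u_2 = (0, 3/2, -3/2)
  u_3 = (-2, 0, 0)

Orthogonality check:
  u_2 · u_1 = 0 (should be 0)
  u_3 · u_1 = 0 (should be 0)
  u_3 · u_2 = 0 (should be 0)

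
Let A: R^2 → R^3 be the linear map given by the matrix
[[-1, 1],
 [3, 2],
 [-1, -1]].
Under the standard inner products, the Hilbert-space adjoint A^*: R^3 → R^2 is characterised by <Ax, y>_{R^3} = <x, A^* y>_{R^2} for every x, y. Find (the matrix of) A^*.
A^* = A^T =
[[-1, 3, -1],
 [1, 2, -1]]

For real matrices with standard dot products, the defining identity <Ax, y> = <x, A^* y> gives (Ax)^T y = x^T (A^*) y, i.e. x^T A^T y = x^T (A^*) y. Since this holds for all x, y, we must have A^* = A^T. Therefore
A^* =
[[-1, 3, -1],
 [1, 2, -1]].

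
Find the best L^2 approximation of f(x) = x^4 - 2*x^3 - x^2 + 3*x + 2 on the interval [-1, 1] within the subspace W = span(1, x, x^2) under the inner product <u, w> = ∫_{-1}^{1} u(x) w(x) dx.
g(x) = -x^2/7 + 9*x/5 + 67/35

The best approximation g ∈ W is the orthogonal projection of f onto W. Writing g = a_0 + a_1 x + a_2 x^2, the coefficients solve the normal equations G · a = b where
  G_{ij} = <φ_i, φ_j> and b_i = <f, φ_i>, with φ_0 = 1, φ_1 = x, φ_2 = x^2.
G =
  [2, 0, 2/3]
  [0, 2/3, 0]
  [2/3, 0, 2/5],
b = (56/15, 6/5, 128/105).
Solving gives a_0 = 67/35, a_1 = 9/5, a_2 = -1/7, so
  g(x) = -x^2/7 + 9*x/5 + 67/35.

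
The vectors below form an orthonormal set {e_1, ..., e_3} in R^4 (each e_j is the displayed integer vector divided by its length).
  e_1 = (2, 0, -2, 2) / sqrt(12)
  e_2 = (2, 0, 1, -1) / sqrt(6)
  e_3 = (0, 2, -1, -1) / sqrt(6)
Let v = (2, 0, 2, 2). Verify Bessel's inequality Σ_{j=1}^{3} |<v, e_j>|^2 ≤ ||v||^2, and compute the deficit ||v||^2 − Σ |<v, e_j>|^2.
Σ |<v, e_j>|^2 = 20/3; ||v||^2 = 12; deficit = 16/3

Write each e_j = u_j / sqrt(<u_j, u_j>) where u_j is the displayed integer vector. Then <v, e_j> = <v, u_j> / sqrt(<u_j, u_j>), so |<v, e_j>|^2 = <v, u_j>^2 / <u_j, u_j>.
Coefficients: <v, e_1> = 4/sqrt(12), <v, e_2> = 4/sqrt(6), <v, e_3> = -4/sqrt(6).
Square and sum: Σ |<v, e_j>|^2 = 20/3.
Compute ||v||^2 = v·v = 12.
Deficit = 12 − 20/3 = 16/3 ≥ 0, confirming Bessel's inequality. (The deficit equals ||v − Σ <v,e_j> e_j||^2, the squared distance from v to span{e_j}.)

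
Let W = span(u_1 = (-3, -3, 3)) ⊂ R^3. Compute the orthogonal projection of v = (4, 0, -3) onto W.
proj_W(v) = (7/3, 7/3, -7/3)

Set up U = [u_1 | ... | u_1] ∈ R^(3×1). The projector onto W = col(U) is P = U (U^T U)^(-1) U^T.
Compute U^T U =
  [27],
and U^T v = (-21).
Solve U^T U · c = U^T v for the coefficients: c = (-7/9). The projection is proj_W(v) = U c.
Check: (v - proj_W(v)) · u_1 = 0  (should be 0).
Result: proj_W(v) = (7/3, 7/3, -7/3).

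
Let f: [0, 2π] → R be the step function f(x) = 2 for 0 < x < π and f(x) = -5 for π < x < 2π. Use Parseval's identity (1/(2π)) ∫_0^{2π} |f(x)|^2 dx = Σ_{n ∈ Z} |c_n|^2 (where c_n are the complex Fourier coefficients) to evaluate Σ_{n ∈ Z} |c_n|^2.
Σ |c_n|^2 = 29/2

Parseval equates the L^2 energy of f (normalised by 1/(2π)) with the ℓ^2 sum of its Fourier coefficients: (1/(2π)) ∫_0^{2π} |f|^2 = Σ |c_n|^2.
Compute the left side: (1/(2π)) [∫_0^π 2^2 dx + ∫_π^{2π} (-5)^2 dx] = (1/(2π)) · (4π + 25π) = (4 + 25)/2 = 29/2.
So Σ_{n ∈ Z} |c_n|^2 = 29/2.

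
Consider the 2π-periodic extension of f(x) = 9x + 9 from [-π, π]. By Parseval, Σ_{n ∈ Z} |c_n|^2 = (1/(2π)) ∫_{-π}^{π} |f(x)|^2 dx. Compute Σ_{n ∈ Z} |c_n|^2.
Σ |c_n|^2 = 27π^2 + 81

Expand and integrate term by term over [-π, π]:
  ∫ (9x)^2 dx = 81·(2π^3/3); ∫ 2·9·(9)·x dx = 0 (odd integrand); ∫ 9^2 dx = 81·2π.
So (1/(2π)) ∫_{-π}^{π} (9x + 9)^2 dx = 81π^2/3 + 81 = 27π^2 + 81.
Parseval ⇒ Σ |c_n|^2 = 27π^2 + 81.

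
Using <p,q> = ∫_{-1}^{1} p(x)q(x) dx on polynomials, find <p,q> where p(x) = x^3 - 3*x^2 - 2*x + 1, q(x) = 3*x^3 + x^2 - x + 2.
<p,q> = -8/7

Expand the product: p(x)·q(x) = 3*x^6 - 8*x^5 - 10*x^4 + 6*x^3 - 3*x^2 - 5*x + 2.
∫_{-1}^{1} of each monomial x^k gives [2/(k+1) if k even, 0 if k odd]. Integrating term-by-term (or equivalently evaluating the antiderivative F(x) = 3*x^7/7 - 4*x^6/3 - 2*x^5 + 3*x^4/2 - x^3 - 5*x^2/2 + 2*x at the endpoints):
  F(1) − F(−1) = -61/21 − (-37/21) = -8/7.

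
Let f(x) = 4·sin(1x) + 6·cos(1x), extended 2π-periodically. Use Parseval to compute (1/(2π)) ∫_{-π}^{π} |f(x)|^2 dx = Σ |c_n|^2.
Σ |c_n|^2 = 26

Expand |f|^2 and use orthogonality of {sin(nx), cos(mx)} on [-π, π]:
  ∫_{-π}^{π} sin(nx)^2 dx = π, ∫ cos(mx)^2 dx = π, and cross terms integrate to 0.
So ∫_{-π}^{π} f(x)^2 dx = 4^2 · π + 6^2 · π = (16 + 36)π.
Divide by 2π: (16 + 36)/2 = 26.
By Parseval, this equals Σ |c_n|^2.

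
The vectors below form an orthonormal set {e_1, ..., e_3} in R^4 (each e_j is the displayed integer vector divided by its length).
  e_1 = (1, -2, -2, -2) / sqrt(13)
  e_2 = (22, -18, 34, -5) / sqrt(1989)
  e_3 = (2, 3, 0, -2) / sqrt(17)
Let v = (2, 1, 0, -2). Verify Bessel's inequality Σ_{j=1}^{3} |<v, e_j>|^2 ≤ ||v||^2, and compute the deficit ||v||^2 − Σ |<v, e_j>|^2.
Σ |<v, e_j>|^2 = 9; ||v||^2 = 9; deficit = 0

Write each e_j = u_j / sqrt(<u_j, u_j>) where u_j is the displayed integer vector. Then <v, e_j> = <v, u_j> / sqrt(<u_j, u_j>), so |<v, e_j>|^2 = <v, u_j>^2 / <u_j, u_j>.
Coefficients: <v, e_1> = 4/sqrt(13), <v, e_2> = 36/sqrt(1989), <v, e_3> = 11/sqrt(17).
Square and sum: Σ |<v, e_j>|^2 = 9.
Compute ||v||^2 = v·v = 9.
Deficit = 9 − 9 = 0 ≥ 0, confirming Bessel's inequality. (The deficit equals ||v − Σ <v,e_j> e_j||^2, the squared distance from v to span{e_j}.)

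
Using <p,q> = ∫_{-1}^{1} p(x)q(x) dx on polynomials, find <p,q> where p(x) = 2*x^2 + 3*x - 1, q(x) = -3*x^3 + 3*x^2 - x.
<p,q> = -26/5

Expand the product: p(x)·q(x) = -6*x^5 - 3*x^4 + 10*x^3 - 6*x^2 + x.
∫_{-1}^{1} of each monomial x^k gives [2/(k+1) if k even, 0 if k odd]. Integrating term-by-term (or equivalently evaluating the antiderivative F(x) = -x^6 - 3*x^5/5 + 5*x^4/2 - 2*x^3 + x^2/2 at the endpoints):
  F(1) − F(−1) = -3/5 − (23/5) = -26/5.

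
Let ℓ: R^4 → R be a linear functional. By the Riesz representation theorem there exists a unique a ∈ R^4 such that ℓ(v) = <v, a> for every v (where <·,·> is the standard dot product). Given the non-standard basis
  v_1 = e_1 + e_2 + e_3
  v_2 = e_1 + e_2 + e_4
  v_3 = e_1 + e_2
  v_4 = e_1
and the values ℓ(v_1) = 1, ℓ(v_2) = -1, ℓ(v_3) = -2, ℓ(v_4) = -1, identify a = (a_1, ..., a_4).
a = (-1, -1, 3, 1)

Write a = (a_1, ..., a_4) in the standard basis. For each basis vector v_i, ℓ(v_i) = <v_i, a> is a linear equation in the a_j's. Collect the n equations into a matrix system V a = ℓ, where row i of V is v_i (expressed in the standard basis). Since V is invertible (lower-triangular with 1s on the diagonal, up to permutation), solve by back-substitution:
  V =
[[1, 1, 1, 0],
 [1, 1, 0, 1],
 [1, 1, 0, 0],
 [1, 0, 0, 0]]
  V a = (1, -1, -2, -1)
Solving gives a = (-1, -1, 3, 1).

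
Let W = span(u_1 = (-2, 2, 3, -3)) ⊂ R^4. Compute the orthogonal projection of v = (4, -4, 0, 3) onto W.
proj_W(v) = (25/13, -25/13, -75/26, 75/26)

Set up U = [u_1 | ... | u_1] ∈ R^(4×1). The projector onto W = col(U) is P = U (U^T U)^(-1) U^T.
Compute U^T U =
  [26],
and U^T v = (-25).
Solve U^T U · c = U^T v for the coefficients: c = (-25/26). The projection is proj_W(v) = U c.
Check: (v - proj_W(v)) · u_1 = 0  (should be 0).
Result: proj_W(v) = (25/13, -25/13, -75/26, 75/26).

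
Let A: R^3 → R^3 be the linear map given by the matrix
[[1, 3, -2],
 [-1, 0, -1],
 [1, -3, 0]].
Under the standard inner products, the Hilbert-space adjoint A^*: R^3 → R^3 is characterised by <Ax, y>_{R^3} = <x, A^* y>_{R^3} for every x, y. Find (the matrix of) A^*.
A^* = A^T =
[[1, -1, 1],
 [3, 0, -3],
 [-2, -1, 0]]

For real matrices with standard dot products, the defining identity <Ax, y> = <x, A^* y> gives (Ax)^T y = x^T (A^*) y, i.e. x^T A^T y = x^T (A^*) y. Since this holds for all x, y, we must have A^* = A^T. Therefore
A^* =
[[1, -1, 1],
 [3, 0, -3],
 [-2, -1, 0]].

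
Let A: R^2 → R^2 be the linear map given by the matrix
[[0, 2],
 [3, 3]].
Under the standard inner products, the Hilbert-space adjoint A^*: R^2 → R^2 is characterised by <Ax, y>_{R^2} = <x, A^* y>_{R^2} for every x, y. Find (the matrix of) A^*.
A^* = A^T =
[[0, 3],
 [2, 3]]

For real matrices with standard dot products, the defining identity <Ax, y> = <x, A^* y> gives (Ax)^T y = x^T (A^*) y, i.e. x^T A^T y = x^T (A^*) y. Since this holds for all x, y, we must have A^* = A^T. Therefore
A^* =
[[0, 3],
 [2, 3]].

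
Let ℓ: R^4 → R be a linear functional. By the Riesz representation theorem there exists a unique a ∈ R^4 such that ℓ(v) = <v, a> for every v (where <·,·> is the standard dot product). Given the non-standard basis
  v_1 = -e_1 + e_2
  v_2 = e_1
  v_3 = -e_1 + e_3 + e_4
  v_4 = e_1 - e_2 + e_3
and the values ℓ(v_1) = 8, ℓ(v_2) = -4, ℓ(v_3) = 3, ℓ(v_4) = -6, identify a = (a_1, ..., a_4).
a = (-4, 4, 2, -3)

Write a = (a_1, ..., a_4) in the standard basis. For each basis vector v_i, ℓ(v_i) = <v_i, a> is a linear equation in the a_j's. Collect the n equations into a matrix system V a = ℓ, where row i of V is v_i (expressed in the standard basis). Since V is invertible (lower-triangular with 1s on the diagonal, up to permutation), solve by back-substitution:
  V =
[[-1, 1, 0, 0],
 [1, 0, 0, 0],
 [-1, 0, 1, 1],
 [1, -1, 1, 0]]
  V a = (8, -4, 3, -6)
Solving gives a = (-4, 4, 2, -3).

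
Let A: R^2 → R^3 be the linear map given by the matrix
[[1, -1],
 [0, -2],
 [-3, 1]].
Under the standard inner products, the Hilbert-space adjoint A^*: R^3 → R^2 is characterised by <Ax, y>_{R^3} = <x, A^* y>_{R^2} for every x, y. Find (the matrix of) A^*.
A^* = A^T =
[[1, 0, -3],
 [-1, -2, 1]]

For real matrices with standard dot products, the defining identity <Ax, y> = <x, A^* y> gives (Ax)^T y = x^T (A^*) y, i.e. x^T A^T y = x^T (A^*) y. Since this holds for all x, y, we must have A^* = A^T. Therefore
A^* =
[[1, 0, -3],
 [-1, -2, 1]].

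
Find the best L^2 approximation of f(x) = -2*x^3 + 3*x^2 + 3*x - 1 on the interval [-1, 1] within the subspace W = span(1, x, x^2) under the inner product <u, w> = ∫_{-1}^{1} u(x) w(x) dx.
g(x) = 3*x^2 + 9*x/5 - 1

The best approximation g ∈ W is the orthogonal projection of f onto W. Writing g = a_0 + a_1 x + a_2 x^2, the coefficients solve the normal equations G · a = b where
  G_{ij} = <φ_i, φ_j> and b_i = <f, φ_i>, with φ_0 = 1, φ_1 = x, φ_2 = x^2.
G =
  [2, 0, 2/3]
  [0, 2/3, 0]
  [2/3, 0, 2/5],
b = (0, 6/5, 8/15).
Solving gives a_0 = -1, a_1 = 9/5, a_2 = 3, so
  g(x) = 3*x^2 + 9*x/5 - 1.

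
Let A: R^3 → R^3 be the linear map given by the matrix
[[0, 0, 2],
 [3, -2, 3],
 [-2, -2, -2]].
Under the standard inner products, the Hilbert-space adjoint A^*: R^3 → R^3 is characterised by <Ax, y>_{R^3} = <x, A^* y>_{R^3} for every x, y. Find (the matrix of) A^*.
A^* = A^T =
[[0, 3, -2],
 [0, -2, -2],
 [2, 3, -2]]

For real matrices with standard dot products, the defining identity <Ax, y> = <x, A^* y> gives (Ax)^T y = x^T (A^*) y, i.e. x^T A^T y = x^T (A^*) y. Since this holds for all x, y, we must have A^* = A^T. Therefore
A^* =
[[0, 3, -2],
 [0, -2, -2],
 [2, 3, -2]].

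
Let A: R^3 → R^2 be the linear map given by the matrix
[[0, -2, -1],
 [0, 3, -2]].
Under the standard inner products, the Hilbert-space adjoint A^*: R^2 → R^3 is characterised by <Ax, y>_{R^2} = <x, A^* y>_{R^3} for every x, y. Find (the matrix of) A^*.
A^* = A^T =
[[0, 0],
 [-2, 3],
 [-1, -2]]

For real matrices with standard dot products, the defining identity <Ax, y> = <x, A^* y> gives (Ax)^T y = x^T (A^*) y, i.e. x^T A^T y = x^T (A^*) y. Since this holds for all x, y, we must have A^* = A^T. Therefore
A^* =
[[0, 0],
 [-2, 3],
 [-1, -2]].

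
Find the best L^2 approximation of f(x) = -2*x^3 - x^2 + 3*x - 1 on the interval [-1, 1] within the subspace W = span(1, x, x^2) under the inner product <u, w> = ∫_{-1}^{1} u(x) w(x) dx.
g(x) = -x^2 + 9*x/5 - 1

The best approximation g ∈ W is the orthogonal projection of f onto W. Writing g = a_0 + a_1 x + a_2 x^2, the coefficients solve the normal equations G · a = b where
  G_{ij} = <φ_i, φ_j> and b_i = <f, φ_i>, with φ_0 = 1, φ_1 = x, φ_2 = x^2.
G =
  [2, 0, 2/3]
  [0, 2/3, 0]
  [2/3, 0, 2/5],
b = (-8/3, 6/5, -16/15).
Solving gives a_0 = -1, a_1 = 9/5, a_2 = -1, so
  g(x) = -x^2 + 9*x/5 - 1.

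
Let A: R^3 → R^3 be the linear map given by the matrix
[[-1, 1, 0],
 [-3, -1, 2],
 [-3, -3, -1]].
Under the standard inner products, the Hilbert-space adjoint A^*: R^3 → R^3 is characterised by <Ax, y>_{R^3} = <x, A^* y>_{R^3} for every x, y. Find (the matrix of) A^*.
A^* = A^T =
[[-1, -3, -3],
 [1, -1, -3],
 [0, 2, -1]]

For real matrices with standard dot products, the defining identity <Ax, y> = <x, A^* y> gives (Ax)^T y = x^T (A^*) y, i.e. x^T A^T y = x^T (A^*) y. Since this holds for all x, y, we must have A^* = A^T. Therefore
A^* =
[[-1, -3, -3],
 [1, -1, -3],
 [0, 2, -1]].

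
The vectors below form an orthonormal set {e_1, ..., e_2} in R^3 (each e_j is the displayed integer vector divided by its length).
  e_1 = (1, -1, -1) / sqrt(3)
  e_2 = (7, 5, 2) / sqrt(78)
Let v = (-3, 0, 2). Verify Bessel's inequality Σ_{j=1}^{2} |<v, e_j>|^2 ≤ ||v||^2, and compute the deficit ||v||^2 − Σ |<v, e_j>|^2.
Σ |<v, e_j>|^2 = 313/26; ||v||^2 = 13; deficit = 25/26

Write each e_j = u_j / sqrt(<u_j, u_j>) where u_j is the displayed integer vector. Then <v, e_j> = <v, u_j> / sqrt(<u_j, u_j>), so |<v, e_j>|^2 = <v, u_j>^2 / <u_j, u_j>.
Coefficients: <v, e_1> = -5/sqrt(3), <v, e_2> = -17/sqrt(78).
Square and sum: Σ |<v, e_j>|^2 = 313/26.
Compute ||v||^2 = v·v = 13.
Deficit = 13 − 313/26 = 25/26 ≥ 0, confirming Bessel's inequality. (The deficit equals ||v − Σ <v,e_j> e_j||^2, the squared distance from v to span{e_j}.)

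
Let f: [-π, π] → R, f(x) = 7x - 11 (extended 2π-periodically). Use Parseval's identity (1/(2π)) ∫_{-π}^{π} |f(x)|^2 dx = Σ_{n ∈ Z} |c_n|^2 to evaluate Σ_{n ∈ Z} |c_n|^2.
Σ |c_n|^2 = 49π^2/3 + 121

Expand and integrate term by term over [-π, π]:
  ∫ (7x)^2 dx = 49·(2π^3/3); ∫ 2·7·(-11)·x dx = 0 (odd integrand); ∫ (-11)^2 dx = 121·2π.
So (1/(2π)) ∫_{-π}^{π} (7x - 11)^2 dx = 49π^2/3 + 121 = 49π^2/3 + 121.
Parseval ⇒ Σ |c_n|^2 = 49π^2/3 + 121.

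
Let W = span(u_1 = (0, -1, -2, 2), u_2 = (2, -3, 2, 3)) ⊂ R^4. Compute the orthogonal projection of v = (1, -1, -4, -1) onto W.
proj_W(v) = (-178/209, 5/19, -602/209, 157/209)

Set up U = [u_1 | ... | u_2] ∈ R^(4×2). The projector onto W = col(U) is P = U (U^T U)^(-1) U^T.
Compute U^T U =
  [9, 5]
  [5, 26],
and U^T v = (7, -6).
Solve U^T U · c = U^T v for the coefficients: c = (212/209, -89/209). The projection is proj_W(v) = U c.
Check: (v - proj_W(v)) · u_1 = 0  (should be 0).
Check: (v - proj_W(v)) · u_2 = 0  (should be 0).
Result: proj_W(v) = (-178/209, 5/19, -602/209, 157/209).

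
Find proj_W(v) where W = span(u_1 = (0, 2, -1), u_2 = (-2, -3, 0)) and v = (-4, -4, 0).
proj_W(v) = (-104/29, -124/29, -16/29)

Set up U = [u_1 | ... | u_2] ∈ R^(3×2). The projector onto W = col(U) is P = U (U^T U)^(-1) U^T.
Compute U^T U =
  [5, -6]
  [-6, 13],
and U^T v = (-8, 20).
Solve U^T U · c = U^T v for the coefficients: c = (16/29, 52/29). The projection is proj_W(v) = U c.
Check: (v - proj_W(v)) · u_1 = 0  (should be 0).
Check: (v - proj_W(v)) · u_2 = 0  (should be 0).
Result: proj_W(v) = (-104/29, -124/29, -16/29).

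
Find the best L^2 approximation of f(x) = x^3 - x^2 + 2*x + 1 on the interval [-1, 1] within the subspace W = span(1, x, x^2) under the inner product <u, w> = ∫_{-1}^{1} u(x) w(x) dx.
g(x) = -x^2 + 13*x/5 + 1

The best approximation g ∈ W is the orthogonal projection of f onto W. Writing g = a_0 + a_1 x + a_2 x^2, the coefficients solve the normal equations G · a = b where
  G_{ij} = <φ_i, φ_j> and b_i = <f, φ_i>, with φ_0 = 1, φ_1 = x, φ_2 = x^2.
G =
  [2, 0, 2/3]
  [0, 2/3, 0]
  [2/3, 0, 2/5],
b = (4/3, 26/15, 4/15).
Solving gives a_0 = 1, a_1 = 13/5, a_2 = -1, so
  g(x) = -x^2 + 13*x/5 + 1.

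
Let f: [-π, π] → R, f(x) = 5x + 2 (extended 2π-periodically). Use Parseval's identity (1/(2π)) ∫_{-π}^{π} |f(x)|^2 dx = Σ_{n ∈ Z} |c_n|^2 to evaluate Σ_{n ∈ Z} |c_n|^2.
Σ |c_n|^2 = 25π^2/3 + 4

Expand and integrate term by term over [-π, π]:
  ∫ (5x)^2 dx = 25·(2π^3/3); ∫ 2·5·(2)·x dx = 0 (odd integrand); ∫ 2^2 dx = 4·2π.
So (1/(2π)) ∫_{-π}^{π} (5x + 2)^2 dx = 25π^2/3 + 4 = 25π^2/3 + 4.
Parseval ⇒ Σ |c_n|^2 = 25π^2/3 + 4.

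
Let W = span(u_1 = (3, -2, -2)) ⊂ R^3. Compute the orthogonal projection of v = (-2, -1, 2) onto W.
proj_W(v) = (-24/17, 16/17, 16/17)

Set up U = [u_1 | ... | u_1] ∈ R^(3×1). The projector onto W = col(U) is P = U (U^T U)^(-1) U^T.
Compute U^T U =
  [17],
and U^T v = (-8).
Solve U^T U · c = U^T v for the coefficients: c = (-8/17). The projection is proj_W(v) = U c.
Check: (v - proj_W(v)) · u_1 = 0  (should be 0).
Result: proj_W(v) = (-24/17, 16/17, 16/17).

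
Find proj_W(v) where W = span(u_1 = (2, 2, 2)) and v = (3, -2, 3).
proj_W(v) = (4/3, 4/3, 4/3)

Set up U = [u_1 | ... | u_1] ∈ R^(3×1). The projector onto W = col(U) is P = U (U^T U)^(-1) U^T.
Compute U^T U =
  [12],
and U^T v = (8).
Solve U^T U · c = U^T v for the coefficients: c = (2/3). The projection is proj_W(v) = U c.
Check: (v - proj_W(v)) · u_1 = 0  (should be 0).
Result: proj_W(v) = (4/3, 4/3, 4/3).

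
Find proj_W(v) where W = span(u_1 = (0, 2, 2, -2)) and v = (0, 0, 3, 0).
proj_W(v) = (0, 1, 1, -1)

Set up U = [u_1 | ... | u_1] ∈ R^(4×1). The projector onto W = col(U) is P = U (U^T U)^(-1) U^T.
Compute U^T U =
  [12],
and U^T v = (6).
Solve U^T U · c = U^T v for the coefficients: c = (1/2). The projection is proj_W(v) = U c.
Check: (v - proj_W(v)) · u_1 = 0  (should be 0).
Result: proj_W(v) = (0, 1, 1, -1).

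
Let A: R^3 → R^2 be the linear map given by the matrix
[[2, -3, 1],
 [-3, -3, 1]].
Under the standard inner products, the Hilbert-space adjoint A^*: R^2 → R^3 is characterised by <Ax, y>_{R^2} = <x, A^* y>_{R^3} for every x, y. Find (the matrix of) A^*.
A^* = A^T =
[[2, -3],
 [-3, -3],
 [1, 1]]

For real matrices with standard dot products, the defining identity <Ax, y> = <x, A^* y> gives (Ax)^T y = x^T (A^*) y, i.e. x^T A^T y = x^T (A^*) y. Since this holds for all x, y, we must have A^* = A^T. Therefore
A^* =
[[2, -3],
 [-3, -3],
 [1, 1]].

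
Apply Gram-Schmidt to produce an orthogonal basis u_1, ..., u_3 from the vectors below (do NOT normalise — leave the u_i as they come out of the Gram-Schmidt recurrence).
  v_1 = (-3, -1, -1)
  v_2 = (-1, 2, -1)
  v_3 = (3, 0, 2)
Orthogonal basis:
  u_1 = (-3, -1, -1)
  u_2 = (-5/11, 24/11, -9/11)
  u_3 = (-15/62, 5/31, 35/62)

Apply the Gram-Schmidt recurrence
  u_1 = v_1
  u_i = v_i − Σ_{j<i} ((v_i · u_j) / (u_j · u_j)) · u_j.

Step by step this gives:
  u_1 = (-3, -1, -1)
  u_2 = (-5/11, 24/11, -9/11)
  u_3 = (-15/62, 5/31, 35/62)

Orthogonality check:
  u_2 · u_1 = 0 (should be 0)
  u_3 · u_1 = 0 (should be 0)
  u_3 · u_2 = 0 (should be 0)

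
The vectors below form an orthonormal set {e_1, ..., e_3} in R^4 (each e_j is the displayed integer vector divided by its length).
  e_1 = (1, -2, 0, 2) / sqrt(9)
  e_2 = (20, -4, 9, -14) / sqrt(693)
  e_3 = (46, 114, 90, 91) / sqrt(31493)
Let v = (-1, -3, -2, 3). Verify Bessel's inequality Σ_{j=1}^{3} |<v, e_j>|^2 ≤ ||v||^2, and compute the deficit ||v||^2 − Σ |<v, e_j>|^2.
Σ |<v, e_j>|^2 = 9358/409; ||v||^2 = 23; deficit = 49/409

Write each e_j = u_j / sqrt(<u_j, u_j>) where u_j is the displayed integer vector. Then <v, e_j> = <v, u_j> / sqrt(<u_j, u_j>), so |<v, e_j>|^2 = <v, u_j>^2 / <u_j, u_j>.
Coefficients: <v, e_1> = 11/sqrt(9), <v, e_2> = -68/sqrt(693), <v, e_3> = -295/sqrt(31493).
Square and sum: Σ |<v, e_j>|^2 = 9358/409.
Compute ||v||^2 = v·v = 23.
Deficit = 23 − 9358/409 = 49/409 ≥ 0, confirming Bessel's inequality. (The deficit equals ||v − Σ <v,e_j> e_j||^2, the squared distance from v to span{e_j}.)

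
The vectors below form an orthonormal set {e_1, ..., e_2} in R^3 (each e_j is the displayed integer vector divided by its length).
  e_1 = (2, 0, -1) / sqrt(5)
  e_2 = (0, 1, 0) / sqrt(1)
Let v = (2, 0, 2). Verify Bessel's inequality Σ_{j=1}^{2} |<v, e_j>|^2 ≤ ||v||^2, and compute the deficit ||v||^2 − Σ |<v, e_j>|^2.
Σ |<v, e_j>|^2 = 4/5; ||v||^2 = 8; deficit = 36/5

Write each e_j = u_j / sqrt(<u_j, u_j>) where u_j is the displayed integer vector. Then <v, e_j> = <v, u_j> / sqrt(<u_j, u_j>), so |<v, e_j>|^2 = <v, u_j>^2 / <u_j, u_j>.
Coefficients: <v, e_1> = 2/sqrt(5), <v, e_2> = 0/sqrt(1).
Square and sum: Σ |<v, e_j>|^2 = 4/5.
Compute ||v||^2 = v·v = 8.
Deficit = 8 − 4/5 = 36/5 ≥ 0, confirming Bessel's inequality. (The deficit equals ||v − Σ <v,e_j> e_j||^2, the squared distance from v to span{e_j}.)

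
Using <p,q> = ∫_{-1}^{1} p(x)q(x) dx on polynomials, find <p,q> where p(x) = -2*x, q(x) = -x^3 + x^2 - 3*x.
<p,q> = 24/5

Expand the product: p(x)·q(x) = 2*x^4 - 2*x^3 + 6*x^2.
∫_{-1}^{1} of each monomial x^k gives [2/(k+1) if k even, 0 if k odd]. Integrating term-by-term (or equivalently evaluating the antiderivative F(x) = 2*x^5/5 - x^4/2 + 2*x^3 at the endpoints):
  F(1) − F(−1) = 19/10 − (-29/10) = 24/5.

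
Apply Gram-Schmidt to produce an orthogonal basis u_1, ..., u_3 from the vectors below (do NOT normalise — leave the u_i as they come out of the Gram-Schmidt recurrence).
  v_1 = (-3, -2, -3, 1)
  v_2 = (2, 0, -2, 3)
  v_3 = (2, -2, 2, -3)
Orthogonal basis:
  u_1 = (-3, -2, -3, 1)
  u_2 = (55/23, 6/23, -37/23, 66/23)
  u_3 = (316/191, -542/191, -32/191, -232/191)

Apply the Gram-Schmidt recurrence
  u_1 = v_1
  u_i = v_i − Σ_{j<i} ((v_i · u_j) / (u_j · u_j)) · u_j.

Step by step this gives:
  u_1 = (-3, -2, -3, 1)
  u_2 = (55/23, 6/23, -37/23, 66/23)
  u_3 = (316/191, -542/191, -32/191, -232/191)

Orthogonality check:
  u_2 · u_1 = 0 (should be 0)
  u_3 · u_1 = 0 (should be 0)
  u_3 · u_2 = 0 (should be 0)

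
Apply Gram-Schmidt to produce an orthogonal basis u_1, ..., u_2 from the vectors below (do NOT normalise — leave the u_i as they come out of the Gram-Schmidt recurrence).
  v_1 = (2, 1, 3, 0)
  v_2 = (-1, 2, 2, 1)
Orthogonal basis:
  u_1 = (2, 1, 3, 0)
  u_2 = (-13/7, 11/7, 5/7, 1)

Apply the Gram-Schmidt recurrence
  u_1 = v_1
  u_i = v_i − Σ_{j<i} ((v_i · u_j) / (u_j · u_j)) · u_j.

Step by step this gives:
  u_1 = (2, 1, 3, 0)
  u_2 = (-13/7, 11/7, 5/7, 1)

Orthogonality check:
  u_2 · u_1 = 0 (should be 0)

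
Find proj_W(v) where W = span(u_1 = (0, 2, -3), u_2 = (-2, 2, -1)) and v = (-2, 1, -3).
proj_W(v) = (-20/17, 38/17, -37/17)

Set up U = [u_1 | ... | u_2] ∈ R^(3×2). The projector onto W = col(U) is P = U (U^T U)^(-1) U^T.
Compute U^T U =
  [13, 7]
  [7, 9],
and U^T v = (11, 9).
Solve U^T U · c = U^T v for the coefficients: c = (9/17, 10/17). The projection is proj_W(v) = U c.
Check: (v - proj_W(v)) · u_1 = 0  (should be 0).
Check: (v - proj_W(v)) · u_2 = 0  (should be 0).
Result: proj_W(v) = (-20/17, 38/17, -37/17).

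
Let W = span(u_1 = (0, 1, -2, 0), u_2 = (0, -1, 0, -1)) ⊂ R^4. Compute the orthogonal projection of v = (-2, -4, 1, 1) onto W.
proj_W(v) = (0, -2, 2, -1)

Set up U = [u_1 | ... | u_2] ∈ R^(4×2). The projector onto W = col(U) is P = U (U^T U)^(-1) U^T.
Compute U^T U =
  [5, -1]
  [-1, 2],
and U^T v = (-6, 3).
Solve U^T U · c = U^T v for the coefficients: c = (-1, 1). The projection is proj_W(v) = U c.
Check: (v - proj_W(v)) · u_1 = 0  (should be 0).
Check: (v - proj_W(v)) · u_2 = 0  (should be 0).
Result: proj_W(v) = (0, -2, 2, -1).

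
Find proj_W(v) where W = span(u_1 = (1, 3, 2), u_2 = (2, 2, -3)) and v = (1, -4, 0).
proj_W(v) = (-23/18, -649/234, -82/117)

Set up U = [u_1 | ... | u_2] ∈ R^(3×2). The projector onto W = col(U) is P = U (U^T U)^(-1) U^T.
Compute U^T U =
  [14, 2]
  [2, 17],
and U^T v = (-11, -6).
Solve U^T U · c = U^T v for the coefficients: c = (-175/234, -31/117). The projection is proj_W(v) = U c.
Check: (v - proj_W(v)) · u_1 = 0  (should be 0).
Check: (v - proj_W(v)) · u_2 = 0  (should be 0).
Result: proj_W(v) = (-23/18, -649/234, -82/117).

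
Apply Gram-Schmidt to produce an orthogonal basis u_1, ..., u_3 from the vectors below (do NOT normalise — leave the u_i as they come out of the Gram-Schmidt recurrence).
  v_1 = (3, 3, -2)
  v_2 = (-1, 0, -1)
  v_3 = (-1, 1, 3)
Orthogonal basis:
  u_1 = (3, 3, -2)
  u_2 = (-19/22, 3/22, -12/11)
  u_3 = (-51/43, 85/43, 51/43)

Apply the Gram-Schmidt recurrence
  u_1 = v_1
  u_i = v_i − Σ_{j<i} ((v_i · u_j) / (u_j · u_j)) · u_j.

Step by step this gives:
  u_1 = (3, 3, -2)
  u_2 = (-19/22, 3/22, -12/11)
  u_3 = (-51/43, 85/43, 51/43)

Orthogonality check:
  u_2 · u_1 = 0 (should be 0)
  u_3 · u_1 = 0 (should be 0)
  u_3 · u_2 = 0 (should be 0)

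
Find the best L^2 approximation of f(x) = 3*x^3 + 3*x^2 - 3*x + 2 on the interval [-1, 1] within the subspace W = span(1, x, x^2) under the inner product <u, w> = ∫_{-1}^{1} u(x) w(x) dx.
g(x) = 3*x^2 - 6*x/5 + 2

The best approximation g ∈ W is the orthogonal projection of f onto W. Writing g = a_0 + a_1 x + a_2 x^2, the coefficients solve the normal equations G · a = b where
  G_{ij} = <φ_i, φ_j> and b_i = <f, φ_i>, with φ_0 = 1, φ_1 = x, φ_2 = x^2.
G =
  [2, 0, 2/3]
  [0, 2/3, 0]
  [2/3, 0, 2/5],
b = (6, -4/5, 38/15).
Solving gives a_0 = 2, a_1 = -6/5, a_2 = 3, so
  g(x) = 3*x^2 - 6*x/5 + 2.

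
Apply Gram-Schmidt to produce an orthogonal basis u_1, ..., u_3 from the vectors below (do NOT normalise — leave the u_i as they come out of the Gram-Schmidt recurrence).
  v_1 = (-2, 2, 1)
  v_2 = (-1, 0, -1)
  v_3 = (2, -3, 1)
Orthogonal basis:
  u_1 = (-2, 2, 1)
  u_2 = (-7/9, -2/9, -10/9)
  u_3 = (-14/17, -21/17, 14/17)

Apply the Gram-Schmidt recurrence
  u_1 = v_1
  u_i = v_i − Σ_{j<i} ((v_i · u_j) / (u_j · u_j)) · u_j.

Step by step this gives:
  u_1 = (-2, 2, 1)
  u_2 = (-7/9, -2/9, -10/9)
  u_3 = (-14/17, -21/17, 14/17)

Orthogonality check:
  u_2 · u_1 = 0 (should be 0)
  u_3 · u_1 = 0 (should be 0)
  u_3 · u_2 = 0 (should be 0)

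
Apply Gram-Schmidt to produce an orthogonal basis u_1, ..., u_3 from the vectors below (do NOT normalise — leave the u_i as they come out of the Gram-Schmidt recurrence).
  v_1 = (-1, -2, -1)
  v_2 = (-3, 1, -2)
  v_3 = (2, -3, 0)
Orthogonal basis:
  u_1 = (-1, -2, -1)
  u_2 = (-5/2, 2, -3/2)
  u_3 = (7/15, 7/75, -49/75)

Apply the Gram-Schmidt recurrence
  u_1 = v_1
  u_i = v_i − Σ_{j<i} ((v_i · u_j) / (u_j · u_j)) · u_j.

Step by step this gives:
  u_1 = (-1, -2, -1)
  u_2 = (-5/2, 2, -3/2)
  u_3 = (7/15, 7/75, -49/75)

Orthogonality check:
  u_2 · u_1 = 0 (should be 0)
  u_3 · u_1 = 0 (should be 0)
  u_3 · u_2 = 0 (should be 0)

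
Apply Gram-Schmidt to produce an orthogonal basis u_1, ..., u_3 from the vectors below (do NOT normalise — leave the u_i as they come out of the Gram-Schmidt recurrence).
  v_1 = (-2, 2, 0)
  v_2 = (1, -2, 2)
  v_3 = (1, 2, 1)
Orthogonal basis:
  u_1 = (-2, 2, 0)
  u_2 = (-1/2, -1/2, 2)
  u_3 = (14/9, 14/9, 7/9)

Apply the Gram-Schmidt recurrence
  u_1 = v_1
  u_i = v_i − Σ_{j<i} ((v_i · u_j) / (u_j · u_j)) · u_j.

Step by step this gives:
  u_1 = (-2, 2, 0)
  u_2 = (-1/2, -1/2, 2)
  u_3 = (14/9, 14/9, 7/9)

Orthogonality check:
  u_2 · u_1 = 0 (should be 0)
  u_3 · u_1 = 0 (should be 0)
  u_3 · u_2 = 0 (should be 0)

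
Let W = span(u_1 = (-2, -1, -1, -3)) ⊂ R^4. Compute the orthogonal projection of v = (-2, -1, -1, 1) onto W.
proj_W(v) = (-2/5, -1/5, -1/5, -3/5)

Set up U = [u_1 | ... | u_1] ∈ R^(4×1). The projector onto W = col(U) is P = U (U^T U)^(-1) U^T.
Compute U^T U =
  [15],
and U^T v = (3).
Solve U^T U · c = U^T v for the coefficients: c = (1/5). The projection is proj_W(v) = U c.
Check: (v - proj_W(v)) · u_1 = 0  (should be 0).
Result: proj_W(v) = (-2/5, -1/5, -1/5, -3/5).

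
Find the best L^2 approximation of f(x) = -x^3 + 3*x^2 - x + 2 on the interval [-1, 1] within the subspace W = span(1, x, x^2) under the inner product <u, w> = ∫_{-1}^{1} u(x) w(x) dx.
g(x) = 3*x^2 - 8*x/5 + 2

The best approximation g ∈ W is the orthogonal projection of f onto W. Writing g = a_0 + a_1 x + a_2 x^2, the coefficients solve the normal equations G · a = b where
  G_{ij} = <φ_i, φ_j> and b_i = <f, φ_i>, with φ_0 = 1, φ_1 = x, φ_2 = x^2.
G =
  [2, 0, 2/3]
  [0, 2/3, 0]
  [2/3, 0, 2/5],
b = (6, -16/15, 38/15).
Solving gives a_0 = 2, a_1 = -8/5, a_2 = 3, so
  g(x) = 3*x^2 - 8*x/5 + 2.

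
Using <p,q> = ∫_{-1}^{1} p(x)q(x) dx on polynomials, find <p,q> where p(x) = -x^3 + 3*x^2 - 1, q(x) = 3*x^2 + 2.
<p,q> = 8/5

Expand the product: p(x)·q(x) = -3*x^5 + 9*x^4 - 2*x^3 + 3*x^2 - 2.
∫_{-1}^{1} of each monomial x^k gives [2/(k+1) if k even, 0 if k odd]. Integrating term-by-term (or equivalently evaluating the antiderivative F(x) = -x^6/2 + 9*x^5/5 - x^4/2 + x^3 - 2*x at the endpoints):
  F(1) − F(−1) = -1/5 − (-9/5) = 8/5.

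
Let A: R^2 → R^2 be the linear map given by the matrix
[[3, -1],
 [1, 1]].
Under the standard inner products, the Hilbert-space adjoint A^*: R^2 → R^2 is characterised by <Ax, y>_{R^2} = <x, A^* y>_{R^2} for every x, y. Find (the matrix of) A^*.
A^* = A^T =
[[3, 1],
 [-1, 1]]

For real matrices with standard dot products, the defining identity <Ax, y> = <x, A^* y> gives (Ax)^T y = x^T (A^*) y, i.e. x^T A^T y = x^T (A^*) y. Since this holds for all x, y, we must have A^* = A^T. Therefore
A^* =
[[3, 1],
 [-1, 1]].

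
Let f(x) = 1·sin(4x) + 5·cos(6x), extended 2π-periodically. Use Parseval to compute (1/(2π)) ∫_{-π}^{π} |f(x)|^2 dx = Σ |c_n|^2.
Σ |c_n|^2 = 13

Expand |f|^2 and use orthogonality of {sin(nx), cos(mx)} on [-π, π]:
  ∫_{-π}^{π} sin(nx)^2 dx = π, ∫ cos(mx)^2 dx = π, and cross terms integrate to 0.
So ∫_{-π}^{π} f(x)^2 dx = 1^2 · π + 5^2 · π = (1 + 25)π.
Divide by 2π: (1 + 25)/2 = 13.
By Parseval, this equals Σ |c_n|^2.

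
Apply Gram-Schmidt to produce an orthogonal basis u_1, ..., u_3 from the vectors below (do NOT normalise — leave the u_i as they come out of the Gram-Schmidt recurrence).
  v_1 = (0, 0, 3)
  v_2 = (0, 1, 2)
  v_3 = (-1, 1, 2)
Orthogonal basis:
  u_1 = (0, 0, 3)
  u_2 = (0, 1, 0)
  u_3 = (-1, 0, 0)

Apply the Gram-Schmidt recurrence
  u_1 = v_1
  u_i = v_i − Σ_{j<i} ((v_i · u_j) / (u_j · u_j)) · u_j.

Step by step this gives:
  u_1 = (0, 0, 3)
  u_2 = (0, 1, 0)
  u_3 = (-1, 0, 0)

Orthogonality check:
  u_2 · u_1 = 0 (should be 0)
  u_3 · u_1 = 0 (should be 0)
  u_3 · u_2 = 0 (should be 0)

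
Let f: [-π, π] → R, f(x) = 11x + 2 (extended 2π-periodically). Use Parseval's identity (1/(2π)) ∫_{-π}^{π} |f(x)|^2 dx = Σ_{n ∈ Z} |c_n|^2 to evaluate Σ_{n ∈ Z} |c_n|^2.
Σ |c_n|^2 = 121π^2/3 + 4

Expand and integrate term by term over [-π, π]:
  ∫ (11x)^2 dx = 121·(2π^3/3); ∫ 2·11·(2)·x dx = 0 (odd integrand); ∫ 2^2 dx = 4·2π.
So (1/(2π)) ∫_{-π}^{π} (11x + 2)^2 dx = 121π^2/3 + 4 = 121π^2/3 + 4.
Parseval ⇒ Σ |c_n|^2 = 121π^2/3 + 4.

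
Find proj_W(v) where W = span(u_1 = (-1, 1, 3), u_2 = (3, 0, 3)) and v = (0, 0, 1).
proj_W(v) = (1/18, 2/9, 17/18)

Set up U = [u_1 | ... | u_2] ∈ R^(3×2). The projector onto W = col(U) is P = U (U^T U)^(-1) U^T.
Compute U^T U =
  [11, 6]
  [6, 18],
and U^T v = (3, 3).
Solve U^T U · c = U^T v for the coefficients: c = (2/9, 5/54). The projection is proj_W(v) = U c.
Check: (v - proj_W(v)) · u_1 = 0  (should be 0).
Check: (v - proj_W(v)) · u_2 = 0  (should be 0).
Result: proj_W(v) = (1/18, 2/9, 17/18).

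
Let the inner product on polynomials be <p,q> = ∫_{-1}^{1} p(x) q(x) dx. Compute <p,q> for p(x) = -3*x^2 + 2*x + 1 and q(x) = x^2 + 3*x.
<p,q> = 52/15

Expand the product: p(x)·q(x) = -3*x^4 - 7*x^3 + 7*x^2 + 3*x.
∫_{-1}^{1} of each monomial x^k gives [2/(k+1) if k even, 0 if k odd]. Integrating term-by-term (or equivalently evaluating the antiderivative F(x) = -3*x^5/5 - 7*x^4/4 + 7*x^3/3 + 3*x^2/2 at the endpoints):
  F(1) − F(−1) = 89/60 − (-119/60) = 52/15.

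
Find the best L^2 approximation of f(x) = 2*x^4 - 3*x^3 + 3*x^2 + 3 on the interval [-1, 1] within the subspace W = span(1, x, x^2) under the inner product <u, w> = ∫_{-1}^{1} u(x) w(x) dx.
g(x) = 33*x^2/7 - 9*x/5 + 99/35

The best approximation g ∈ W is the orthogonal projection of f onto W. Writing g = a_0 + a_1 x + a_2 x^2, the coefficients solve the normal equations G · a = b where
  G_{ij} = <φ_i, φ_j> and b_i = <f, φ_i>, with φ_0 = 1, φ_1 = x, φ_2 = x^2.
G =
  [2, 0, 2/3]
  [0, 2/3, 0]
  [2/3, 0, 2/5],
b = (44/5, -6/5, 132/35).
Solving gives a_0 = 99/35, a_1 = -9/5, a_2 = 33/7, so
  g(x) = 33*x^2/7 - 9*x/5 + 99/35.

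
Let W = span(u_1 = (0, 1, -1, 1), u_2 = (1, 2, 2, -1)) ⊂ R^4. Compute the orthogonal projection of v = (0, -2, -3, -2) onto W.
proj_W(v) = (-25/29, -68/29, -32/29, 7/29)

Set up U = [u_1 | ... | u_2] ∈ R^(4×2). The projector onto W = col(U) is P = U (U^T U)^(-1) U^T.
Compute U^T U =
  [3, -1]
  [-1, 10],
and U^T v = (-1, -8).
Solve U^T U · c = U^T v for the coefficients: c = (-18/29, -25/29). The projection is proj_W(v) = U c.
Check: (v - proj_W(v)) · u_1 = 0  (should be 0).
Check: (v - proj_W(v)) · u_2 = 0  (should be 0).
Result: proj_W(v) = (-25/29, -68/29, -32/29, 7/29).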